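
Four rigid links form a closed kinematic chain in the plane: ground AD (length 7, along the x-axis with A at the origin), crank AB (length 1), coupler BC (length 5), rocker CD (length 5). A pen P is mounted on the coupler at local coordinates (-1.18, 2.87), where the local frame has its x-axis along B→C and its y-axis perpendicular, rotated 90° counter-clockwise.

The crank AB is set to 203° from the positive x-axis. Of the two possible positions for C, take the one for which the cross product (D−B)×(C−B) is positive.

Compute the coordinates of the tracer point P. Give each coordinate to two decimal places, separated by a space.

A=(0,0), D=(7.00,0)
B = A + 1.00·(cos203°, sin203°) = (-0.9205, -0.3907)
|BD| = 7.9301
circle(B,5.00) ∩ circle(D,5.00): a=3.9651, h=3.0460
  candidates: C₊=(2.8897,2.8470) cross=24.155; C₋=(3.1898,-3.2377) cross=-24.155
  mode + wants cross > 0 → take C=(2.8897,2.8470) (cross=24.155)
ex = (C−B)/|BC| = (0.7620,0.6475); ey = (-0.6475,0.7620)
P = B + -1.18·ex + 2.87·ey = (-3.6781,1.0322)

-3.68 1.03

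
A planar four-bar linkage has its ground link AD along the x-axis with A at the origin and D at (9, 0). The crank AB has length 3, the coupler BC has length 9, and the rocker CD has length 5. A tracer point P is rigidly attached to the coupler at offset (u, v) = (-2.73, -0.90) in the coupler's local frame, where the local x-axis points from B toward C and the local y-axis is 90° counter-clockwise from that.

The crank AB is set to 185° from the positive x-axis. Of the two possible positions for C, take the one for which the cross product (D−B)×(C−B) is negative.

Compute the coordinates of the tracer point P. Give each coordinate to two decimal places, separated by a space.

A=(0,0), D=(9.00,0)
B = A + 3.00·(cos185°, sin185°) = (-2.9886, -0.2615)
|BD| = 11.9914
circle(B,9.00) ∩ circle(D,5.00): a=8.3307, h=3.4058
  candidates: C₊=(5.2659,3.3251) cross=40.840; C₋=(5.4144,-3.4848) cross=-40.840
  mode - wants cross < 0 → take C=(5.4144,-3.4848) (cross=-40.840)
ex = (C−B)/|BC| = (0.9337,-0.3581); ey = (0.3581,0.9337)
P = B + -2.73·ex + -0.90·ey = (-5.8598,-0.1240)

-5.86 -0.12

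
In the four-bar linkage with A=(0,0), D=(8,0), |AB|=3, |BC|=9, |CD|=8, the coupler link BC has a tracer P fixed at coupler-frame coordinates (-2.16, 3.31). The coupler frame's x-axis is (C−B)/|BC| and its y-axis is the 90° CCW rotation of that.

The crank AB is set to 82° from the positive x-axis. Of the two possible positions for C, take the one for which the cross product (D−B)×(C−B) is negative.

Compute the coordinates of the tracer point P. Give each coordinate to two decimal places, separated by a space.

3.14 5.83

A=(0,0), D=(8.00,0)
B = A + 3.00·(cos82°, sin82°) = (0.4175, 2.9708)
|BD| = 8.1437
circle(B,9.00) ∩ circle(D,8.00): a=5.1156, h=7.4048
  candidates: C₊=(7.8818,7.9991) cross=60.302; C₋=(2.4793,-5.7898) cross=-60.302
  mode - wants cross < 0 → take C=(2.4793,-5.7898) (cross=-60.302)
ex = (C−B)/|BC| = (0.2291,-0.9734); ey = (0.9734,0.2291)
P = B + -2.16·ex + 3.31·ey = (3.1447,5.8316)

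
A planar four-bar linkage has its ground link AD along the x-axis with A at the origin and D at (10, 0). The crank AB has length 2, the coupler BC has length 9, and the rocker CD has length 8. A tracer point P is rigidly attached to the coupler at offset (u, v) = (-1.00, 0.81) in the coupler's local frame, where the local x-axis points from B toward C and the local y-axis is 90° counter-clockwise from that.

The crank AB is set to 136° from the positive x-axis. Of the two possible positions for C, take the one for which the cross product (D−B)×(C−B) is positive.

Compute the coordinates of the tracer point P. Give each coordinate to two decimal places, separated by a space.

-2.72 1.44

A=(0,0), D=(10.00,0)
B = A + 2.00·(cos136°, sin136°) = (-1.4387, 1.3893)
|BD| = 11.5227
circle(B,9.00) ∩ circle(D,8.00): a=6.4990, h=6.2259
  candidates: C₊=(5.7636,6.7862) cross=71.740; C₋=(4.2623,-5.5748) cross=-71.740
  mode + wants cross > 0 → take C=(5.7636,6.7862) (cross=71.740)
ex = (C−B)/|BC| = (0.8003,0.5997); ey = (-0.5997,0.8003)
P = B + -1.00·ex + 0.81·ey = (-2.7247,1.4379)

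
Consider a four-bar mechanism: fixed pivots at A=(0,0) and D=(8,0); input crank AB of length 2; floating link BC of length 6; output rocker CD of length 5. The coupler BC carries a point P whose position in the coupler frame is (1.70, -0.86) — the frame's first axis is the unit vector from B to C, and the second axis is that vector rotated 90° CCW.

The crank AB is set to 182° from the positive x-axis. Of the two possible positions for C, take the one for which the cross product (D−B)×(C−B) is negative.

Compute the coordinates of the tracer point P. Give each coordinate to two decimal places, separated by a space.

A=(0,0), D=(8.00,0)
B = A + 2.00·(cos182°, sin182°) = (-1.9988, -0.0698)
|BD| = 9.9990
circle(B,6.00) ∩ circle(D,5.00): a=5.5496, h=2.2809
  candidates: C₊=(3.5347,2.2497) cross=22.806; C₋=(3.5666,-2.3119) cross=-22.806
  mode - wants cross < 0 → take C=(3.5666,-2.3119) (cross=-22.806)
ex = (C−B)/|BC| = (0.9276,-0.3737); ey = (0.3737,0.9276)
P = B + 1.70·ex + -0.86·ey = (-0.7433,-1.5028)

-0.74 -1.50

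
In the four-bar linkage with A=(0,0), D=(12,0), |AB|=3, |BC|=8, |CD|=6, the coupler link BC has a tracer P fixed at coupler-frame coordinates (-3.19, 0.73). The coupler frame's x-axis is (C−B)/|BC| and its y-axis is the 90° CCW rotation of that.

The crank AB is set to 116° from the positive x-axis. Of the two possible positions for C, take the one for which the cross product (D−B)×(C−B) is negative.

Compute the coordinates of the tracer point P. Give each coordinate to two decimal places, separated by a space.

A=(0,0), D=(12.00,0)
B = A + 3.00·(cos116°, sin116°) = (-1.3151, 2.6964)
|BD| = 13.5854
circle(B,8.00) ∩ circle(D,6.00): a=7.8232, h=1.6725
  candidates: C₊=(6.6844,2.7829) cross=22.722; C₋=(6.0205,-0.4956) cross=-22.722
  mode - wants cross < 0 → take C=(6.0205,-0.4956) (cross=-22.722)
ex = (C−B)/|BC| = (0.9170,-0.3990); ey = (0.3990,0.9170)
P = B + -3.19·ex + 0.73·ey = (-3.9489,4.6386)

-3.95 4.64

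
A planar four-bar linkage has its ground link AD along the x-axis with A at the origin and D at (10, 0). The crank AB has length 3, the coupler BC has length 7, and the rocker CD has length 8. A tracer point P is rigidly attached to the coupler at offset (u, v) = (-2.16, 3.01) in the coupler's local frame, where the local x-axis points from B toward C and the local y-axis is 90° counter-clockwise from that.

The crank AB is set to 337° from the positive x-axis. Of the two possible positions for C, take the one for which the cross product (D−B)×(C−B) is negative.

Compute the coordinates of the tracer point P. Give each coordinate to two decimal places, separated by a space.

4.21 2.24

A=(0,0), D=(10.00,0)
B = A + 3.00·(cos337°, sin337°) = (2.7615, -1.1722)
|BD| = 7.3328
circle(B,7.00) ∩ circle(D,8.00): a=2.6436, h=6.4816
  candidates: C₊=(4.3350,5.6487) cross=47.528; C₋=(6.4072,-7.1479) cross=-47.528
  mode - wants cross < 0 → take C=(6.4072,-7.1479) (cross=-47.528)
ex = (C−B)/|BC| = (0.5208,-0.8537); ey = (0.8537,0.5208)
P = B + -2.16·ex + 3.01·ey = (4.2061,2.2394)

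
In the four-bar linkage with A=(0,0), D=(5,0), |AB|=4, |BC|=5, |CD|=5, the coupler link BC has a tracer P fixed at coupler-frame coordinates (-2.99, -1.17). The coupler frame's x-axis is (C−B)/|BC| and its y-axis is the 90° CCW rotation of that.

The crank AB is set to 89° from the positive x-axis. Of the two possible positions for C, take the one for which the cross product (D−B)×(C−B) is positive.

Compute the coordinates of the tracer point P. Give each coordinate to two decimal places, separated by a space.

A=(0,0), D=(5.00,0)
B = A + 4.00·(cos89°, sin89°) = (0.0698, 3.9994)
|BD| = 6.3484
circle(B,5.00) ∩ circle(D,5.00): a=3.1742, h=3.8632
  candidates: C₊=(4.9687,4.9999) cross=24.525; C₋=(0.1011,-1.0005) cross=-24.525
  mode + wants cross > 0 → take C=(4.9687,4.9999) (cross=24.525)
ex = (C−B)/|BC| = (0.9798,0.2001); ey = (-0.2001,0.9798)
P = B + -2.99·ex + -1.17·ey = (-2.6256,2.2547)

-2.63 2.25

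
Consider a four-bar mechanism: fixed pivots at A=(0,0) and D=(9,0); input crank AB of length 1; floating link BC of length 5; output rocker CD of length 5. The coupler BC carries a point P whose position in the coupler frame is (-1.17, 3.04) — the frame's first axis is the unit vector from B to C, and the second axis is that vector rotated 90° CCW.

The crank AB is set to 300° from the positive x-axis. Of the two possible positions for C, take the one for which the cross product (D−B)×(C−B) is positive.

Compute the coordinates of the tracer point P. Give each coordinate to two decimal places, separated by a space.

A=(0,0), D=(9.00,0)
B = A + 1.00·(cos300°, sin300°) = (0.5000, -0.8660)
|BD| = 8.5440
circle(B,5.00) ∩ circle(D,5.00): a=4.2720, h=2.5981
  candidates: C₊=(4.4867,2.1517) cross=22.198; C₋=(5.0133,-3.0177) cross=-22.198
  mode + wants cross > 0 → take C=(4.4867,2.1517) (cross=22.198)
ex = (C−B)/|BC| = (0.7973,0.6035); ey = (-0.6035,0.7973)
P = B + -1.17·ex + 3.04·ey = (-2.2676,0.8517)

-2.27 0.85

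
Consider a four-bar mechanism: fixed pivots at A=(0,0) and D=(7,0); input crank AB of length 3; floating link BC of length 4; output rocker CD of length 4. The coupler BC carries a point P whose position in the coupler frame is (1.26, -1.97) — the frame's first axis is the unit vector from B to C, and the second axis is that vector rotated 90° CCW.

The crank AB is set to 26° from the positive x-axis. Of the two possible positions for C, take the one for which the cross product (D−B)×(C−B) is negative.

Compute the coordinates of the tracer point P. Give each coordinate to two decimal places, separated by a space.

1.19 -0.47

A=(0,0), D=(7.00,0)
B = A + 3.00·(cos26°, sin26°) = (2.6964, 1.3151)
|BD| = 4.5001
circle(B,4.00) ∩ circle(D,4.00): a=2.2500, h=3.3072
  candidates: C₊=(5.8147,3.8203) cross=14.882; C₋=(3.8817,-2.5052) cross=-14.882
  mode - wants cross < 0 → take C=(3.8817,-2.5052) (cross=-14.882)
ex = (C−B)/|BC| = (0.2963,-0.9551); ey = (0.9551,0.2963)
P = B + 1.26·ex + -1.97·ey = (1.1882,-0.4721)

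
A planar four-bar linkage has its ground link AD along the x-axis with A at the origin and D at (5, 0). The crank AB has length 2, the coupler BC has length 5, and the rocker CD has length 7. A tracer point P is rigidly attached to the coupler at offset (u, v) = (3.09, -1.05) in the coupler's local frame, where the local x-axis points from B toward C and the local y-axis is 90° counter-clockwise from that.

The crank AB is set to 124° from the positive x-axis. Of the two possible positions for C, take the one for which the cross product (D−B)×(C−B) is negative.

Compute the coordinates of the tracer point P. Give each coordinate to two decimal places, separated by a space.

-2.19 -1.43

A=(0,0), D=(5.00,0)
B = A + 2.00·(cos124°, sin124°) = (-1.1184, 1.6581)
|BD| = 6.3391
circle(B,5.00) ∩ circle(D,7.00): a=1.2765, h=4.8343
  candidates: C₊=(1.3782,5.9902) cross=30.645; C₋=(-1.1508,-3.3418) cross=-30.645
  mode - wants cross < 0 → take C=(-1.1508,-3.3418) (cross=-30.645)
ex = (C−B)/|BC| = (-0.0065,-1.0000); ey = (1.0000,-0.0065)
P = B + 3.09·ex + -1.05·ey = (-2.1884,-1.4251)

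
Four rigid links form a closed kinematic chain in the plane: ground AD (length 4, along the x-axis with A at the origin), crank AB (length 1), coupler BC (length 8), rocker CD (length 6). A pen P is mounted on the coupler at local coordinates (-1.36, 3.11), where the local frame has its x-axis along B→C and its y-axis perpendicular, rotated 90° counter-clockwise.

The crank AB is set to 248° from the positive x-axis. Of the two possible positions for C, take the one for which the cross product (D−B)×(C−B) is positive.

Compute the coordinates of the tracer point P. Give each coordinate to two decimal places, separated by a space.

A=(0,0), D=(4.00,0)
B = A + 1.00·(cos248°, sin248°) = (-0.3746, -0.9272)
|BD| = 4.4718
circle(B,8.00) ∩ circle(D,6.00): a=5.3666, h=5.9329
  candidates: C₊=(3.6453,5.9895) cross=26.531; C₋=(6.1055,-5.6184) cross=-26.531
  mode + wants cross > 0 → take C=(3.6453,5.9895) (cross=26.531)
ex = (C−B)/|BC| = (0.5025,0.8646); ey = (-0.8646,0.5025)
P = B + -1.36·ex + 3.11·ey = (-3.7468,-0.5403)

-3.75 -0.54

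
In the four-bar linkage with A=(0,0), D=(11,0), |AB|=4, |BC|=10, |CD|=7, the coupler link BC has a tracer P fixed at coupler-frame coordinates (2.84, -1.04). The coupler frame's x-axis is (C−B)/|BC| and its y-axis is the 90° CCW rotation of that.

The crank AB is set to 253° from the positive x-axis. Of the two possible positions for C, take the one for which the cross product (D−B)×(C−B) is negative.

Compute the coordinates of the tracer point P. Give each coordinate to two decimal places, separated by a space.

1.28 -5.59

A=(0,0), D=(11.00,0)
B = A + 4.00·(cos253°, sin253°) = (-1.1695, -3.8252)
|BD| = 12.7565
circle(B,10.00) ∩ circle(D,7.00): a=8.3772, h=5.4609
  candidates: C₊=(5.1847,3.8965) cross=69.663; C₋=(8.4598,-6.5228) cross=-69.663
  mode - wants cross < 0 → take C=(8.4598,-6.5228) (cross=-69.663)
ex = (C−B)/|BC| = (0.9629,-0.2698); ey = (0.2698,0.9629)
P = B + 2.84·ex + -1.04·ey = (1.2847,-5.5928)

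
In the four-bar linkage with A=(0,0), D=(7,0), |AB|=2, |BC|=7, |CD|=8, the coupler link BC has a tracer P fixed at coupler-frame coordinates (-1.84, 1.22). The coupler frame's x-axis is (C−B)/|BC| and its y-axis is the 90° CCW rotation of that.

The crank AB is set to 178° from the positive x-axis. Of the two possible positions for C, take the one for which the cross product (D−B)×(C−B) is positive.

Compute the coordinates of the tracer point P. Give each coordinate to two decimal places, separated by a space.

A=(0,0), D=(7.00,0)
B = A + 2.00·(cos178°, sin178°) = (-1.9988, 0.0698)
|BD| = 8.9991
circle(B,7.00) ∩ circle(D,8.00): a=3.6661, h=5.9632
  candidates: C₊=(1.7135,6.0044) cross=53.663; C₋=(1.6210,-5.9217) cross=-53.663
  mode + wants cross > 0 → take C=(1.7135,6.0044) (cross=53.663)
ex = (C−B)/|BC| = (0.5303,0.8478); ey = (-0.8478,0.5303)
P = B + -1.84·ex + 1.22·ey = (-4.0089,-0.8432)

-4.01 -0.84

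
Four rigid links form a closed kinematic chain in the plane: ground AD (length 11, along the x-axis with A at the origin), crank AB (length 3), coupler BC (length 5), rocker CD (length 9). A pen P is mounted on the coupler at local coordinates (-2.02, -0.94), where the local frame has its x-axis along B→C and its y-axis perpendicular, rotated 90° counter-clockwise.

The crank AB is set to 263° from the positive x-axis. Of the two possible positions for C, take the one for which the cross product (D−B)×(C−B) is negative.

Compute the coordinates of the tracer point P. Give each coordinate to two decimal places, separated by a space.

-2.58 -2.74

A=(0,0), D=(11.00,0)
B = A + 3.00·(cos263°, sin263°) = (-0.3656, -2.9776)
|BD| = 11.7492
circle(B,5.00) ∩ circle(D,9.00): a=3.4914, h=3.5791
  candidates: C₊=(2.1048,1.3694) cross=42.051; C₋=(3.9189,-5.5550) cross=-42.051
  mode - wants cross < 0 → take C=(3.9189,-5.5550) (cross=-42.051)
ex = (C−B)/|BC| = (0.8569,-0.5155); ey = (0.5155,0.8569)
P = B + -2.02·ex + -0.94·ey = (-2.5811,-2.7419)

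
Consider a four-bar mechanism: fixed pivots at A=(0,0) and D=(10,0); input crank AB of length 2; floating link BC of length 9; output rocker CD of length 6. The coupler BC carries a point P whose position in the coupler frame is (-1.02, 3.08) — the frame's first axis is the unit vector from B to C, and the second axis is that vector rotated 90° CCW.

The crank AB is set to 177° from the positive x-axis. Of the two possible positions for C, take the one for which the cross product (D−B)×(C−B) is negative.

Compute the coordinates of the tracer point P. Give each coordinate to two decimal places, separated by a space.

A=(0,0), D=(10.00,0)
B = A + 2.00·(cos177°, sin177°) = (-1.9973, 0.1047)
|BD| = 11.9977
circle(B,9.00) ∩ circle(D,6.00): a=7.8742, h=4.3585
  candidates: C₊=(5.9147,4.3943) cross=52.292; C₋=(5.8386,-4.3224) cross=-52.292
  mode - wants cross < 0 → take C=(5.8386,-4.3224) (cross=-52.292)
ex = (C−B)/|BC| = (0.8707,-0.4919); ey = (0.4919,0.8707)
P = B + -1.02·ex + 3.08·ey = (-1.3703,3.2880)

-1.37 3.29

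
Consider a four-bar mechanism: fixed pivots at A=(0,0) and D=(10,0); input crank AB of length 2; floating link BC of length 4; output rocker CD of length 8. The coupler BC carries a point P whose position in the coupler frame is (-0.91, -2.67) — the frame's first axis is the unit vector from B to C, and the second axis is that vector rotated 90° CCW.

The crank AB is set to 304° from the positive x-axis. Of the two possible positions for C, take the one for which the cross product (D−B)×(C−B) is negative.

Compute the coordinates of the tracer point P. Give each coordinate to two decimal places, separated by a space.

-1.54 -2.60

A=(0,0), D=(10.00,0)
B = A + 2.00·(cos304°, sin304°) = (1.1184, -1.6581)
|BD| = 9.0351
circle(B,4.00) ∩ circle(D,8.00): a=1.8612, h=3.5406
  candidates: C₊=(2.2982,2.1640) cross=31.990; C₋=(3.5977,-4.7970) cross=-31.990
  mode - wants cross < 0 → take C=(3.5977,-4.7970) (cross=-31.990)
ex = (C−B)/|BC| = (0.6198,-0.7847); ey = (0.7847,0.6198)
P = B + -0.91·ex + -2.67·ey = (-1.5409,-2.5989)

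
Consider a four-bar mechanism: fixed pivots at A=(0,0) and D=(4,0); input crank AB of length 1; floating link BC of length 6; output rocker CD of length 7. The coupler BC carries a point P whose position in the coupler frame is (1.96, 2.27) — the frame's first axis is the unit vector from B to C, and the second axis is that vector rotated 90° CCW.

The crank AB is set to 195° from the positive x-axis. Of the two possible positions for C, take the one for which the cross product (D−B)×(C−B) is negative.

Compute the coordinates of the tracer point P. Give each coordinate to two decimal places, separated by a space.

1.72 -1.60

A=(0,0), D=(4.00,0)
B = A + 1.00·(cos195°, sin195°) = (-0.9659, -0.2588)
|BD| = 4.9727
circle(B,6.00) ∩ circle(D,7.00): a=1.1792, h=5.8830
  candidates: C₊=(-0.0945,5.6776) cross=29.254; C₋=(0.5179,-6.0725) cross=-29.254
  mode - wants cross < 0 → take C=(0.5179,-6.0725) (cross=-29.254)
ex = (C−B)/|BC| = (0.2473,-0.9689); ey = (0.9689,0.2473)
P = B + 1.96·ex + 2.27·ey = (1.7183,-1.5966)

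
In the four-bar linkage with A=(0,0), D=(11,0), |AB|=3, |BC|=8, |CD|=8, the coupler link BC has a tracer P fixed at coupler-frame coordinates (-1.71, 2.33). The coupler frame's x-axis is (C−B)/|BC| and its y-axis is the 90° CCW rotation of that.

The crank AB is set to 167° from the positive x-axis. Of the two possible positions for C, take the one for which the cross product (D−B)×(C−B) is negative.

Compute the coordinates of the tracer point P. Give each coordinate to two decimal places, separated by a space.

A=(0,0), D=(11.00,0)
B = A + 3.00·(cos167°, sin167°) = (-2.9231, 0.6749)
|BD| = 13.9395
circle(B,8.00) ∩ circle(D,8.00): a=6.9697, h=3.9272
  candidates: C₊=(4.2286,4.2600) cross=54.743; C₋=(3.8483,-3.5852) cross=-54.743
  mode - wants cross < 0 → take C=(3.8483,-3.5852) (cross=-54.743)
ex = (C−B)/|BC| = (0.8464,-0.5325); ey = (0.5325,0.8464)
P = B + -1.71·ex + 2.33·ey = (-3.1298,3.5576)

-3.13 3.56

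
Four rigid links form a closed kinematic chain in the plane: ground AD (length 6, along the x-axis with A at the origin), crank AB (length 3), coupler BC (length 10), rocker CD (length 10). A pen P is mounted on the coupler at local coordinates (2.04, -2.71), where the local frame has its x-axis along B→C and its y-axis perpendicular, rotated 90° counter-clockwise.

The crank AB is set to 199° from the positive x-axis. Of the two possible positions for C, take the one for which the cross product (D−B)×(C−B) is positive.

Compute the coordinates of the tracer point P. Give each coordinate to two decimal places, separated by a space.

A=(0,0), D=(6.00,0)
B = A + 3.00·(cos199°, sin199°) = (-2.8366, -0.9767)
|BD| = 8.8904
circle(B,10.00) ∩ circle(D,10.00): a=4.4452, h=8.9577
  candidates: C₊=(0.5976,8.4151) cross=79.637; C₋=(2.5658,-9.3918) cross=-79.637
  mode + wants cross > 0 → take C=(0.5976,8.4151) (cross=79.637)
ex = (C−B)/|BC| = (0.3434,0.9392); ey = (-0.9392,0.3434)
P = B + 2.04·ex + -2.71·ey = (0.4092,0.0086)

0.41 0.01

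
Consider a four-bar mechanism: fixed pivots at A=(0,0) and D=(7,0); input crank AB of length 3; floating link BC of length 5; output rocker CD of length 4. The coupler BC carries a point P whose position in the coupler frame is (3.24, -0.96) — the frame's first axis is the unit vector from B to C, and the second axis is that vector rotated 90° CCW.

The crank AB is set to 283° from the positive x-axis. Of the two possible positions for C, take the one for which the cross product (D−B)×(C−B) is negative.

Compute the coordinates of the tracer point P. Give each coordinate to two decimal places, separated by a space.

A=(0,0), D=(7.00,0)
B = A + 3.00·(cos283°, sin283°) = (0.6749, -2.9231)
|BD| = 6.9679
circle(B,5.00) ∩ circle(D,4.00): a=4.1298, h=2.8187
  candidates: C₊=(3.2412,1.3680) cross=19.640; C₋=(5.6061,-3.7493) cross=-19.640
  mode - wants cross < 0 → take C=(5.6061,-3.7493) (cross=-19.640)
ex = (C−B)/|BC| = (0.9863,-0.1652); ey = (0.1652,0.9863)
P = B + 3.24·ex + -0.96·ey = (3.7117,-4.4053)

3.71 -4.41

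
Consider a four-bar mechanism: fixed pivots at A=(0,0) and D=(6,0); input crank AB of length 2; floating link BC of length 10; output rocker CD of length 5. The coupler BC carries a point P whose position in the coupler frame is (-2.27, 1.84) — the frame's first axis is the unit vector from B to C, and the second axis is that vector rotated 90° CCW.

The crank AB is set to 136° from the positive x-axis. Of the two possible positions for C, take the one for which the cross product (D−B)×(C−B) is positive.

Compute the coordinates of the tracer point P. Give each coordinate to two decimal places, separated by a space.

A=(0,0), D=(6.00,0)
B = A + 2.00·(cos136°, sin136°) = (-1.4387, 1.3893)
|BD| = 7.5673
circle(B,10.00) ∩ circle(D,5.00): a=8.7392, h=4.8607
  candidates: C₊=(8.0444,4.5630) cross=36.783; C₋=(6.2595,-4.9933) cross=-36.783
  mode + wants cross > 0 → take C=(8.0444,4.5630) (cross=36.783)
ex = (C−B)/|BC| = (0.9483,0.3174); ey = (-0.3174,0.9483)
P = B + -2.27·ex + 1.84·ey = (-4.1753,2.4138)

-4.18 2.41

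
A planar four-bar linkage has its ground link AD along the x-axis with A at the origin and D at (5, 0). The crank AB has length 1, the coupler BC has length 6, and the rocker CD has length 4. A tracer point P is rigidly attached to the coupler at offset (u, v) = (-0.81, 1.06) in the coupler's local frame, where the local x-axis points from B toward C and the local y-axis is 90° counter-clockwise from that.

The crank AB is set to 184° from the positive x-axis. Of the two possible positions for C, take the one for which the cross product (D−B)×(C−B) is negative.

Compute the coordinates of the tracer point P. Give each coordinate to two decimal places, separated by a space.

-0.98 1.26

A=(0,0), D=(5.00,0)
B = A + 1.00·(cos184°, sin184°) = (-0.9976, -0.0698)
|BD| = 5.9980
circle(B,6.00) ∩ circle(D,4.00): a=4.6662, h=3.7718
  candidates: C₊=(3.6245,3.7561) cross=22.623; C₋=(3.7122,-3.7870) cross=-22.623
  mode - wants cross < 0 → take C=(3.7122,-3.7870) (cross=-22.623)
ex = (C−B)/|BC| = (0.7850,-0.6195); ey = (0.6195,0.7850)
P = B + -0.81·ex + 1.06·ey = (-0.9767,1.2641)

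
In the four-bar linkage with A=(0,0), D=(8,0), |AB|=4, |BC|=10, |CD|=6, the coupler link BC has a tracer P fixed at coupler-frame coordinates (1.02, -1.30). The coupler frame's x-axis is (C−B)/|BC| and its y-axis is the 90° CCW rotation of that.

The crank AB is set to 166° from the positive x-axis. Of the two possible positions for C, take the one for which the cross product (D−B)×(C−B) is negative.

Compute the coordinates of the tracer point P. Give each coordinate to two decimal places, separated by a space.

A=(0,0), D=(8.00,0)
B = A + 4.00·(cos166°, sin166°) = (-3.8812, 0.9677)
|BD| = 11.9205
circle(B,10.00) ∩ circle(D,6.00): a=8.6447, h=5.0268
  candidates: C₊=(5.1431,5.2762) cross=59.922; C₋=(4.3269,-4.7443) cross=-59.922
  mode - wants cross < 0 → take C=(4.3269,-4.7443) (cross=-59.922)
ex = (C−B)/|BC| = (0.8208,-0.5712); ey = (0.5712,0.8208)
P = B + 1.02·ex + -1.30·ey = (-3.7865,-0.6820)

-3.79 -0.68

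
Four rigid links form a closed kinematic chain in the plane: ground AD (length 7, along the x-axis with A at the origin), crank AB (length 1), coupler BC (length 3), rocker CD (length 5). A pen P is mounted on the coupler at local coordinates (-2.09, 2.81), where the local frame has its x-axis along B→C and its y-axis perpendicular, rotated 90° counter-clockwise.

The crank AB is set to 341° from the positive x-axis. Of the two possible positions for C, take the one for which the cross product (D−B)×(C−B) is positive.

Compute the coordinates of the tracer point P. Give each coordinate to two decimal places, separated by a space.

A=(0,0), D=(7.00,0)
B = A + 1.00·(cos341°, sin341°) = (0.9455, -0.3256)
|BD| = 6.0632
circle(B,3.00) ∩ circle(D,5.00): a=1.7122, h=2.4634
  candidates: C₊=(2.5230,2.2262) cross=14.936; C₋=(2.7875,-2.6935) cross=-14.936
  mode + wants cross > 0 → take C=(2.5230,2.2262) (cross=14.936)
ex = (C−B)/|BC| = (0.5258,0.8506); ey = (-0.8506,0.5258)
P = B + -2.09·ex + 2.81·ey = (-2.5436,-0.6258)

-2.54 -0.63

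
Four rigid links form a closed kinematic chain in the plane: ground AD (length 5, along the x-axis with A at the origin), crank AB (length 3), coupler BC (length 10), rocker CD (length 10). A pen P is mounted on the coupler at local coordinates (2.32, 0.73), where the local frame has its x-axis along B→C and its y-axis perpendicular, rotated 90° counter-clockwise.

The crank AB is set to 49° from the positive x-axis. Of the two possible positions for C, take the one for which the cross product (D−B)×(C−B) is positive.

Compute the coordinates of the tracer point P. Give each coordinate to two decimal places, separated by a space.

3.19 4.37

A=(0,0), D=(5.00,0)
B = A + 3.00·(cos49°, sin49°) = (1.9682, 2.2641)
|BD| = 3.7839
circle(B,10.00) ∩ circle(D,10.00): a=1.8920, h=9.8194
  candidates: C₊=(9.3595,8.9997) cross=37.156; C₋=(-2.3914,-6.7356) cross=-37.156
  mode + wants cross > 0 → take C=(9.3595,8.9997) (cross=37.156)
ex = (C−B)/|BC| = (0.7391,0.6736); ey = (-0.6736,0.7391)
P = B + 2.32·ex + 0.73·ey = (3.1913,4.3663)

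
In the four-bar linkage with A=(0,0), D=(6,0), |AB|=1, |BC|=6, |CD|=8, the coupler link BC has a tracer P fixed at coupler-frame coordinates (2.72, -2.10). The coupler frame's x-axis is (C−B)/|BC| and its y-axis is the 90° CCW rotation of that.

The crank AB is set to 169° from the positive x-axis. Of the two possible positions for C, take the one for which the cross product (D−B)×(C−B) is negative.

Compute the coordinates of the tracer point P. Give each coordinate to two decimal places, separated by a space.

A=(0,0), D=(6.00,0)
B = A + 1.00·(cos169°, sin169°) = (-0.9816, 0.1908)
|BD| = 6.9842
circle(B,6.00) ∩ circle(D,8.00): a=1.4876, h=5.8127
  candidates: C₊=(0.6642,5.9607) cross=40.597; C₋=(0.3466,-5.6603) cross=-40.597
  mode - wants cross < 0 → take C=(0.3466,-5.6603) (cross=-40.597)
ex = (C−B)/|BC| = (0.2214,-0.9752); ey = (0.9752,0.2214)
P = B + 2.72·ex + -2.10·ey = (-2.4274,-2.9266)

-2.43 -2.93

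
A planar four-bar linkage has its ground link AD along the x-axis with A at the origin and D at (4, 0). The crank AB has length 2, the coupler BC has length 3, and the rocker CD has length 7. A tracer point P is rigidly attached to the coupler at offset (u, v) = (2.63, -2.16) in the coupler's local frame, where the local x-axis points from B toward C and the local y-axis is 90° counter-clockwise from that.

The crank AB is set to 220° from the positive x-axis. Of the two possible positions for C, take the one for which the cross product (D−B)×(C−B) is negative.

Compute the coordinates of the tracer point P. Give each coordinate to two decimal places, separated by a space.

-3.69 -3.91

A=(0,0), D=(4.00,0)
B = A + 2.00·(cos220°, sin220°) = (-1.5321, -1.2856)
|BD| = 5.6795
circle(B,3.00) ∩ circle(D,7.00): a=-0.6817, h=2.9215
  candidates: C₊=(-2.8574,1.4058) cross=16.593; C₋=(-1.5348,-4.2856) cross=-16.593
  mode - wants cross < 0 → take C=(-1.5348,-4.2856) (cross=-16.593)
ex = (C−B)/|BC| = (-0.0009,-1.0000); ey = (1.0000,-0.0009)
P = B + 2.63·ex + -2.16·ey = (-3.6945,-3.9136)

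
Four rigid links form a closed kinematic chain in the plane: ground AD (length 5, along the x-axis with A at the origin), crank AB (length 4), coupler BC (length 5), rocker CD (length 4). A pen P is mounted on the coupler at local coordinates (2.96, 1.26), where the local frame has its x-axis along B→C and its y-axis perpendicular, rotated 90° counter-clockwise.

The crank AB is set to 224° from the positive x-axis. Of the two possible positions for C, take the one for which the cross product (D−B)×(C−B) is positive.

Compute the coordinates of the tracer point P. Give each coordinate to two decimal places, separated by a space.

-1.36 0.06

A=(0,0), D=(5.00,0)
B = A + 4.00·(cos224°, sin224°) = (-2.8774, -2.7786)
|BD| = 8.3531
circle(B,5.00) ∩ circle(D,4.00): a=4.7153, h=1.6632
  candidates: C₊=(1.0161,0.3584) cross=13.893; C₋=(2.1226,-2.7786) cross=-13.893
  mode + wants cross > 0 → take C=(1.0161,0.3584) (cross=13.893)
ex = (C−B)/|BC| = (0.7787,0.6274); ey = (-0.6274,0.7787)
P = B + 2.96·ex + 1.26·ey = (-1.3630,0.0596)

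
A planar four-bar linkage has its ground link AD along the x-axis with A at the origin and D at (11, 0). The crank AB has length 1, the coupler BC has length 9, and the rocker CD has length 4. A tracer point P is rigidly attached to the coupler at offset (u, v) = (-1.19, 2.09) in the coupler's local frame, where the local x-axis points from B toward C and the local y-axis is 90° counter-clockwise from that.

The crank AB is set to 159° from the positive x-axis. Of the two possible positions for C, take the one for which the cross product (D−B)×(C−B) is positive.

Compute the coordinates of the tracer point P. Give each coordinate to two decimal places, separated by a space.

A=(0,0), D=(11.00,0)
B = A + 1.00·(cos159°, sin159°) = (-0.9336, 0.3584)
|BD| = 11.9390
circle(B,9.00) ∩ circle(D,4.00): a=8.6917, h=2.3356
  candidates: C₊=(7.8243,2.4320) cross=27.885; C₋=(7.6841,-2.2371) cross=-27.885
  mode + wants cross > 0 → take C=(7.8243,2.4320) (cross=27.885)
ex = (C−B)/|BC| = (0.9731,0.2304); ey = (-0.2304,0.9731)
P = B + -1.19·ex + 2.09·ey = (-2.5731,2.1180)

-2.57 2.12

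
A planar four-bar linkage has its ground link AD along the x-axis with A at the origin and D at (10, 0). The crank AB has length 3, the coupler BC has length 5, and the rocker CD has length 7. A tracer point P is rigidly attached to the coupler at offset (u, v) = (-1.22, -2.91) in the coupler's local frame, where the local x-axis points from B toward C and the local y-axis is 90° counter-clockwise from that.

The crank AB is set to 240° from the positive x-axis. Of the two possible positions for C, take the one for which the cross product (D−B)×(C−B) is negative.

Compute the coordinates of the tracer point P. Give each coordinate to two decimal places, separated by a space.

-2.72 -5.51

A=(0,0), D=(10.00,0)
B = A + 3.00·(cos240°, sin240°) = (-1.5000, -2.5981)
|BD| = 11.7898
circle(B,5.00) ∩ circle(D,7.00): a=4.8771, h=1.1018
  candidates: C₊=(3.0144,-0.4486) cross=12.990; C₋=(3.5000,-2.5981) cross=-12.990
  mode - wants cross < 0 → take C=(3.5000,-2.5981) (cross=-12.990)
ex = (C−B)/|BC| = (1.0000,0.0000); ey = (-0.0000,1.0000)
P = B + -1.22·ex + -2.91·ey = (-2.7200,-5.5081)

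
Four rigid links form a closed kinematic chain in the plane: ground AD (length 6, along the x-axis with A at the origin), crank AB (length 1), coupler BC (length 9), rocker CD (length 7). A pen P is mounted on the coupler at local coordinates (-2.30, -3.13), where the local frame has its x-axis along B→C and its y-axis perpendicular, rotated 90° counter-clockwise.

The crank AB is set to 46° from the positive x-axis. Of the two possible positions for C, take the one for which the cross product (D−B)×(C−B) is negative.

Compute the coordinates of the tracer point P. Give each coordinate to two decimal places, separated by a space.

A=(0,0), D=(6.00,0)
B = A + 1.00·(cos46°, sin46°) = (0.6947, 0.7193)
|BD| = 5.3539
circle(B,9.00) ∩ circle(D,7.00): a=5.6654, h=6.9931
  candidates: C₊=(7.2483,6.8878) cross=37.440; C₋=(5.3691,-6.9715) cross=-37.440
  mode - wants cross < 0 → take C=(5.3691,-6.9715) (cross=-37.440)
ex = (C−B)/|BC| = (0.5194,-0.8545); ey = (0.8545,0.5194)
P = B + -2.30·ex + -3.13·ey = (-3.1746,1.0591)

-3.17 1.06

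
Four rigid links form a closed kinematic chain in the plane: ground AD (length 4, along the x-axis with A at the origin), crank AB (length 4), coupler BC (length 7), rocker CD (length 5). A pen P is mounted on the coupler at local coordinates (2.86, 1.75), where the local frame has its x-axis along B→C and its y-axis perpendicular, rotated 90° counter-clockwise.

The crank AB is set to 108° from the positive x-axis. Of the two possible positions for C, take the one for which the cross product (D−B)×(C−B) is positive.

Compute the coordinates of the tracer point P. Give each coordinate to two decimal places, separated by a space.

1.38 5.91

A=(0,0), D=(4.00,0)
B = A + 4.00·(cos108°, sin108°) = (-1.2361, 3.8042)
|BD| = 6.4721
circle(B,7.00) ∩ circle(D,5.00): a=5.0902, h=4.8052
  candidates: C₊=(5.7064,4.6998) cross=31.100; C₋=(0.0575,-3.0752) cross=-31.100
  mode + wants cross > 0 → take C=(5.7064,4.6998) (cross=31.100)
ex = (C−B)/|BC| = (0.9918,0.1279); ey = (-0.1279,0.9918)
P = B + 2.86·ex + 1.75·ey = (1.3765,5.9058)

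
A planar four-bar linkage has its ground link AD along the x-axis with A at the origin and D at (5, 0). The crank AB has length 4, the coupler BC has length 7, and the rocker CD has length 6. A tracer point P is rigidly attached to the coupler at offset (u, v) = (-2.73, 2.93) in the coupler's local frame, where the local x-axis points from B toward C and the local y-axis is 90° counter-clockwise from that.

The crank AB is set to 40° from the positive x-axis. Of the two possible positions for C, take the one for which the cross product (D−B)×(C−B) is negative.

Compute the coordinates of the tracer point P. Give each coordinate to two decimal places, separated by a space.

6.80 4.02

A=(0,0), D=(5.00,0)
B = A + 4.00·(cos40°, sin40°) = (3.0642, 2.5712)
|BD| = 3.2184
circle(B,7.00) ∩ circle(D,6.00): a=3.6288, h=5.9859
  candidates: C₊=(10.0289,3.2726) cross=19.265; C₋=(0.4648,-3.9283) cross=-19.265
  mode - wants cross < 0 → take C=(0.4648,-3.9283) (cross=-19.265)
ex = (C−B)/|BC| = (-0.3713,-0.9285); ey = (0.9285,-0.3713)
P = B + -2.73·ex + 2.93·ey = (6.7984,4.0179)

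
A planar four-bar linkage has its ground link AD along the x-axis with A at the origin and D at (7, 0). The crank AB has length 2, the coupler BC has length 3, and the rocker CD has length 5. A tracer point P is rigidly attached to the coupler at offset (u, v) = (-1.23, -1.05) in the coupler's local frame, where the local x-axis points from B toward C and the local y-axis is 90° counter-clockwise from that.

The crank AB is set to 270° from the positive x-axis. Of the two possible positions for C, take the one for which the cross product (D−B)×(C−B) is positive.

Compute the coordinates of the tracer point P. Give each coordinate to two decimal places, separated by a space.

-0.04 -3.62

A=(0,0), D=(7.00,0)
B = A + 2.00·(cos270°, sin270°) = (-0.0000, -2.0000)
|BD| = 7.2801
circle(B,3.00) ∩ circle(D,5.00): a=2.5412, h=1.5945
  candidates: C₊=(2.0054,0.2313) cross=11.608; C₋=(2.8814,-2.8350) cross=-11.608
  mode + wants cross > 0 → take C=(2.0054,0.2313) (cross=11.608)
ex = (C−B)/|BC| = (0.6685,0.7438); ey = (-0.7438,0.6685)
P = B + -1.23·ex + -1.05·ey = (-0.0412,-3.6167)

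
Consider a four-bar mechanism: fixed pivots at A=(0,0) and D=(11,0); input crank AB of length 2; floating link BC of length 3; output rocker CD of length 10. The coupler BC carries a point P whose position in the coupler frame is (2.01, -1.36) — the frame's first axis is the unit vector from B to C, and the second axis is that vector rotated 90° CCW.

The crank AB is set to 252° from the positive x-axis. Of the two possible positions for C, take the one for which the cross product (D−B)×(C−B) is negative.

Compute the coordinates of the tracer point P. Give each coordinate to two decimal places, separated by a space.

A=(0,0), D=(11.00,0)
B = A + 2.00·(cos252°, sin252°) = (-0.6180, -1.9021)
|BD| = 11.7727
circle(B,3.00) ∩ circle(D,10.00): a=2.0215, h=2.2167
  candidates: C₊=(1.0187,0.6120) cross=26.096; C₋=(1.7350,-3.7630) cross=-26.096
  mode - wants cross < 0 → take C=(1.7350,-3.7630) (cross=-26.096)
ex = (C−B)/|BC| = (0.7844,-0.6203); ey = (0.6203,0.7844)
P = B + 2.01·ex + -1.36·ey = (0.1149,-4.2157)

0.11 -4.22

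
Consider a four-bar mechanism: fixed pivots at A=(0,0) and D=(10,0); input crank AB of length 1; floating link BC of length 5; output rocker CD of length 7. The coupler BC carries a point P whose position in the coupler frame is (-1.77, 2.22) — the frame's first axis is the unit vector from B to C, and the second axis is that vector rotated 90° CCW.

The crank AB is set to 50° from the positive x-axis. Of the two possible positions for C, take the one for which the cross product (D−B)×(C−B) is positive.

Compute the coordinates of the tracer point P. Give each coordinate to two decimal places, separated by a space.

-2.16 1.22

A=(0,0), D=(10.00,0)
B = A + 1.00·(cos50°, sin50°) = (0.6428, 0.7660)
|BD| = 9.3885
circle(B,5.00) ∩ circle(D,7.00): a=3.4161, h=3.6511
  candidates: C₊=(4.3454,4.1262) cross=34.278; C₋=(3.7496,-3.1516) cross=-34.278
  mode + wants cross > 0 → take C=(4.3454,4.1262) (cross=34.278)
ex = (C−B)/|BC| = (0.7405,0.6720); ey = (-0.6720,0.7405)
P = B + -1.77·ex + 2.22·ey = (-2.1598,1.2205)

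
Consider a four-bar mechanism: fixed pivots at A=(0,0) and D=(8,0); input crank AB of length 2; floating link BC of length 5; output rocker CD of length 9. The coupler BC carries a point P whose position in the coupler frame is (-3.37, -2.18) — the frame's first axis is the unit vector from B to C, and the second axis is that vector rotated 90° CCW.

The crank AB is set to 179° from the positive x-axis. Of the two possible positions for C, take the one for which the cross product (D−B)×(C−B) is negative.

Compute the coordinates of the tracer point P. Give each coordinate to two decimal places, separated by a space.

A=(0,0), D=(8.00,0)
B = A + 2.00·(cos179°, sin179°) = (-1.9997, 0.0349)
|BD| = 9.9998
circle(B,5.00) ∩ circle(D,9.00): a=2.1998, h=4.4901
  candidates: C₊=(0.2158,4.5173) cross=44.900; C₋=(0.1844,-4.4628) cross=-44.900
  mode - wants cross < 0 → take C=(0.1844,-4.4628) (cross=-44.900)
ex = (C−B)/|BC| = (0.4368,-0.8995); ey = (0.8995,0.4368)
P = B + -3.37·ex + -2.18·ey = (-5.4328,2.1141)

-5.43 2.11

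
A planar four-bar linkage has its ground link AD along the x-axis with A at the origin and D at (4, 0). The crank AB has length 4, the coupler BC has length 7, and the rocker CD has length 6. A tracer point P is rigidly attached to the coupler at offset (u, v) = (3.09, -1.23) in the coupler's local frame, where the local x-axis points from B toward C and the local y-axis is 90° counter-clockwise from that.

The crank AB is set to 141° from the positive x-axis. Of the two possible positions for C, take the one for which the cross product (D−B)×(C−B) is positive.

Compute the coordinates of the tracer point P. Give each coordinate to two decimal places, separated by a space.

A=(0,0), D=(4.00,0)
B = A + 4.00·(cos141°, sin141°) = (-3.1086, 2.5173)
|BD| = 7.5411
circle(B,7.00) ∩ circle(D,6.00): a=4.6325, h=5.2478
  candidates: C₊=(3.0100,5.9178) cross=39.575; C₋=(-0.4936,-3.9759) cross=-39.575
  mode + wants cross > 0 → take C=(3.0100,5.9178) (cross=39.575)
ex = (C−B)/|BC| = (0.8741,0.4858); ey = (-0.4858,0.8741)
P = B + 3.09·ex + -1.23·ey = (0.1898,2.9432)

0.19 2.94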